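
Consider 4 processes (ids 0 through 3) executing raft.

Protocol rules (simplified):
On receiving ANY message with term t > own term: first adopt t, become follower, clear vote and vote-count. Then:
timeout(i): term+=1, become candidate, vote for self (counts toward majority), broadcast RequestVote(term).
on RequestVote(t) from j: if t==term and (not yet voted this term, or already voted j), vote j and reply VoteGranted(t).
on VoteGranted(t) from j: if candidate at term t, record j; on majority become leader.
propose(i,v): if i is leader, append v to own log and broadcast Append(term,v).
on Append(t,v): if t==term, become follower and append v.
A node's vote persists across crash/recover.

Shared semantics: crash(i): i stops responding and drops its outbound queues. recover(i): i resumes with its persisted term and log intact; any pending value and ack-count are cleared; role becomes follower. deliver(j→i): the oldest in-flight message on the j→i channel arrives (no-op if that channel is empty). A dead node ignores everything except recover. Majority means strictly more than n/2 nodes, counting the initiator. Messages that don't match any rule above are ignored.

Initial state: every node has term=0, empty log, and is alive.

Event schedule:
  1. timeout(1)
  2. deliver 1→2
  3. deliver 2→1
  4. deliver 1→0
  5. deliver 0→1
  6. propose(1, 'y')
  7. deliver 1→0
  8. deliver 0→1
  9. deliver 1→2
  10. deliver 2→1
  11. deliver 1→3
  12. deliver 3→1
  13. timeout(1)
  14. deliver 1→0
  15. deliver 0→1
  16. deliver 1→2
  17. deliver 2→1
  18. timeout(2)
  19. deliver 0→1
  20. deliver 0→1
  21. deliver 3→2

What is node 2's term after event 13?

e1 timeout(1): 1[cand,t=1,-]
e2 deliver 1→2: 2[foll,t=1,-]
e3 deliver 2→1: ·
e4 deliver 1→0: 0[foll,t=1,-]
e5 deliver 0→1: 1[lead,t=1,-]
e6 propose(1,'y'): 1[lead,t=1,y]
e7 deliver 1→0: 0[foll,t=1,y]
e8 deliver 0→1: ·
e9 deliver 1→2: 2[foll,t=1,y]
e10 deliver 2→1: ·
e11 deliver 1→3: 3[foll,t=1,-]
e12 deliver 3→1: ·
e13 timeout(1): 1[cand,t=2,y]

1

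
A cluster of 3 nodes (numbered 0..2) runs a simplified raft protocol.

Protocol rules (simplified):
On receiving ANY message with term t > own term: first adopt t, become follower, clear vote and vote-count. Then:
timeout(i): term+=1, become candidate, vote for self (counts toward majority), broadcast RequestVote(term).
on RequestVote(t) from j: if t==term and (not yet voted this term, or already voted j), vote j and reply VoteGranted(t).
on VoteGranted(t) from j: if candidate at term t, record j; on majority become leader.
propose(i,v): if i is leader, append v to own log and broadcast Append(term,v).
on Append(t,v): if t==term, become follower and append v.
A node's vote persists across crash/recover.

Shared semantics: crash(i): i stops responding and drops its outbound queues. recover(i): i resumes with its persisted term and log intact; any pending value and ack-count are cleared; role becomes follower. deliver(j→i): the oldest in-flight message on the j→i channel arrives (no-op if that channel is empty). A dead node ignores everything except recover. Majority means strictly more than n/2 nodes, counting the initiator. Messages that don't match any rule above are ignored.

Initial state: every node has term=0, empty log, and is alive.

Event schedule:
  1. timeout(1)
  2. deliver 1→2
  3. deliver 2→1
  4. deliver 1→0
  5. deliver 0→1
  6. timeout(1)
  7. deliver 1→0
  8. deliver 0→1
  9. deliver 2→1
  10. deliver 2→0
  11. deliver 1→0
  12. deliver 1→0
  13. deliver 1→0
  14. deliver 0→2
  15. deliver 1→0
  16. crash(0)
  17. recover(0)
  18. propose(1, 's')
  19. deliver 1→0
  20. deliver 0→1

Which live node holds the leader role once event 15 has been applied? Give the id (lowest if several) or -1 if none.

1

after 1 — timeout(1): n1:cand/t1/[-]
after 2 — deliver 1→2: n2:foll/t1/[-]
after 3 — deliver 2→1: n1:lead/t1/[-]
after 4 — deliver 1→0: n0:foll/t1/[-]
after 5 — deliver 0→1: ·
after 6 — timeout(1): n1:cand/t2/[-]
after 7 — deliver 1→0: n0:foll/t2/[-]
after 8 — deliver 0→1: n1:lead/t2/[-]
after 9 — deliver 2→1: ·
after 10 — deliver 2→0: ·
after 11 — deliver 1→0: ·
after 12 — deliver 1→0: ·
after 13 — deliver 1→0: ·
after 14 — deliver 0→2: ·
after 15 — deliver 1→0: ·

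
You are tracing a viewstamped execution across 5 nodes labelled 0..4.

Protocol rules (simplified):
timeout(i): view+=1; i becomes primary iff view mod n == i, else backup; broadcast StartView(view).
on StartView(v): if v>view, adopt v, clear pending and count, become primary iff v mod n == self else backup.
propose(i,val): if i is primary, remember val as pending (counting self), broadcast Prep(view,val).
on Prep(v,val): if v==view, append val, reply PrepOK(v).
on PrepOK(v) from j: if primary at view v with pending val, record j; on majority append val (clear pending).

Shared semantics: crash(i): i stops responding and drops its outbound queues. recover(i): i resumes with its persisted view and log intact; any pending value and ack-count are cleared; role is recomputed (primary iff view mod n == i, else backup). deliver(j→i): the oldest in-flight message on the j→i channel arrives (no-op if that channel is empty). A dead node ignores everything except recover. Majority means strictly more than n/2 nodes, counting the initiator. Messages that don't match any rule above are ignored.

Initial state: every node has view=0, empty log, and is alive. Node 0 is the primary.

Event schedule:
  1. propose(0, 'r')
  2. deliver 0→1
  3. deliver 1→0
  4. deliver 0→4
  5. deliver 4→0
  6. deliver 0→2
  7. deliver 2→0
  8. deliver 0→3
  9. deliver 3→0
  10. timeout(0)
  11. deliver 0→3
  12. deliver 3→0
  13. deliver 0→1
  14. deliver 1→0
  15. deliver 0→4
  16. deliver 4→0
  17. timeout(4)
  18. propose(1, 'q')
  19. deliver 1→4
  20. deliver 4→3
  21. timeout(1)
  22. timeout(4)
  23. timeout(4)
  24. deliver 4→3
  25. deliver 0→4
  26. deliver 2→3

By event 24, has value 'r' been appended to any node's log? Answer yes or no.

after 1 — propose(0,'r'): ·
after 2 — deliver 0→1: n1:back/v0/[r]
after 3 — deliver 1→0: ·
after 4 — deliver 0→4: n4:back/v0/[r]
after 5 — deliver 4→0: n0:prim/v0/[r]
after 6 — deliver 0→2: n2:back/v0/[r]
after 7 — deliver 2→0: ·
after 8 — deliver 0→3: n3:back/v0/[r]
after 9 — deliver 3→0: ·
after 10 — timeout(0): n0:back/v1/[r]
after 11 — deliver 0→3: n3:back/v1/[r]
after 12 — deliver 3→0: ·
after 13 — deliver 0→1: n1:prim/v1/[r]
after 14 — deliver 1→0: ·
after 15 — deliver 0→4: n4:back/v1/[r]
after 16 — deliver 4→0: ·
after 17 — timeout(4): n4:back/v2/[r]
after 18 — propose(1,'q'): ·
after 19 — deliver 1→4: ·
after 20 — deliver 4→3: n3:back/v2/[r]
after 21 — timeout(1): n1:back/v2/[r]
after 22 — timeout(4): n4:back/v3/[r]
after 23 — timeout(4): n4:prim/v4/[r]
after 24 — deliver 4→3: n3:prim/v3/[r]

yes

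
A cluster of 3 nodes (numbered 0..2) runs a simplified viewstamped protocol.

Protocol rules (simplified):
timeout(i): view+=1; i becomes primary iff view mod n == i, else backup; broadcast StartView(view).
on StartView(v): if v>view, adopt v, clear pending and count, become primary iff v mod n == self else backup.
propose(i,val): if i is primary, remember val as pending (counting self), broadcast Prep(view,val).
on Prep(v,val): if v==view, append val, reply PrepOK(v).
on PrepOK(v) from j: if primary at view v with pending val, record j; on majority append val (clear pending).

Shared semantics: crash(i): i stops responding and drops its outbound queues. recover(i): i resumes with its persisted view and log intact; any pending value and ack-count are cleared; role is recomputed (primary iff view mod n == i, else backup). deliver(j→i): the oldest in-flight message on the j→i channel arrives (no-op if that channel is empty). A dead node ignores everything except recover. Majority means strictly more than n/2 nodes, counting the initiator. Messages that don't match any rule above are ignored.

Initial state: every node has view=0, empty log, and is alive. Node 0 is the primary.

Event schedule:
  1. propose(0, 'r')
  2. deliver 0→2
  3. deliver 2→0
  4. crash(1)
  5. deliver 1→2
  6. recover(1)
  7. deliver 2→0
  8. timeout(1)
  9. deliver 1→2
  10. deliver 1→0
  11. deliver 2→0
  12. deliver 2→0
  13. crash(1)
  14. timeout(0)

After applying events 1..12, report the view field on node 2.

step 1 propose(0,'r'): —
step 2 deliver 0→2: 2={back,v=0,log=r}
step 3 deliver 2→0: 0={prim,v=0,log=r}
step 4 crash(1): 1={✗back,v=0,log=-}
step 5 deliver 1→2: —
step 6 recover(1): 1={back,v=0,log=-}
step 7 deliver 2→0: —
step 8 timeout(1): 1={prim,v=1,log=-}
step 9 deliver 1→2: 2={back,v=1,log=r}
step 10 deliver 1→0: 0={back,v=1,log=r}
step 11 deliver 2→0: —
step 12 deliver 2→0: —

1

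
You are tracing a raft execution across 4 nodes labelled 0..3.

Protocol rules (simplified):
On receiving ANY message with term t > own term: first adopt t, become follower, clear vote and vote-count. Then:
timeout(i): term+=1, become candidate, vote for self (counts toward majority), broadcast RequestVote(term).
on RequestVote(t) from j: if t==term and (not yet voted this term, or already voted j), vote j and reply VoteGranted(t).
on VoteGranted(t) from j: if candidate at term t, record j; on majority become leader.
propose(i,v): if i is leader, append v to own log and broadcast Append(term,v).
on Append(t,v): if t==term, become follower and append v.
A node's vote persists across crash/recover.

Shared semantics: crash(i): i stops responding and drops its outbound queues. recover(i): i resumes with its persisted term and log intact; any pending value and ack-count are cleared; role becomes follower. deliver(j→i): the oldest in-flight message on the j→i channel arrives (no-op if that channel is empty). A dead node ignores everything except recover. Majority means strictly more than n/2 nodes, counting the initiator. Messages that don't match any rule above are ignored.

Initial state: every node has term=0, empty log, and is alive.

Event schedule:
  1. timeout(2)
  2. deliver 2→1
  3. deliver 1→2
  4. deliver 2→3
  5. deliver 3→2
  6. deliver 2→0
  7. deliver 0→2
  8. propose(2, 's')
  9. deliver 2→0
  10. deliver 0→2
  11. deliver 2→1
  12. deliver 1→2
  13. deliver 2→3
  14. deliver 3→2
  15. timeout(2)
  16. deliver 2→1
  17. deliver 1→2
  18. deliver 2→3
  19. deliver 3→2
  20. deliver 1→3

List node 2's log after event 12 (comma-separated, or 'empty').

e1 timeout(2): 2[cand,t=1,-]
e2 deliver 2→1: 1[foll,t=1,-]
e3 deliver 1→2: ·
e4 deliver 2→3: 3[foll,t=1,-]
e5 deliver 3→2: 2[lead,t=1,-]
e6 deliver 2→0: 0[foll,t=1,-]
e7 deliver 0→2: ·
e8 propose(2,'s'): 2[lead,t=1,s]
e9 deliver 2→0: 0[foll,t=1,s]
e10 deliver 0→2: ·
e11 deliver 2→1: 1[foll,t=1,s]
e12 deliver 1→2: ·

s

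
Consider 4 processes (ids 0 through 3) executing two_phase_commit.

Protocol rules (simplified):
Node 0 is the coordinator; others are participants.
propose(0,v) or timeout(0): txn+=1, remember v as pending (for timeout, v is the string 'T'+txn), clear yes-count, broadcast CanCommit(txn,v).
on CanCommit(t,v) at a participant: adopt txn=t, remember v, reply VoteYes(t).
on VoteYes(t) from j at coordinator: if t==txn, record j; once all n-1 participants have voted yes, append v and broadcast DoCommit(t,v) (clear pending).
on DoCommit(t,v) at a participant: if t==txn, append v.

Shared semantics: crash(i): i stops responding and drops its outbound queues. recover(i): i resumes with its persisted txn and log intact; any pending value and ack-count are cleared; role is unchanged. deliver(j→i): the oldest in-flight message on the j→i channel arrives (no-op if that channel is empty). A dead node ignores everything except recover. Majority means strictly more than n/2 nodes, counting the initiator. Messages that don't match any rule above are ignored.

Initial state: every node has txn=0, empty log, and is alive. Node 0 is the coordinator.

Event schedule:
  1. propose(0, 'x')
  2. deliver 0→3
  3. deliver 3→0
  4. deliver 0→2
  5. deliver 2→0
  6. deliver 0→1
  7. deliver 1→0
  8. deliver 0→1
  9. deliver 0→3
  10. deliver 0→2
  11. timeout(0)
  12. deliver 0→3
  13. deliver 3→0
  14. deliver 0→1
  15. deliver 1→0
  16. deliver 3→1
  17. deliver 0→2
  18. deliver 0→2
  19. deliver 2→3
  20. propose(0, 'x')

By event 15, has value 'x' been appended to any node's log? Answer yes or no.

yes

1. propose(0,'x'):  <0:coor t1 ->
2. deliver 0→3:  <3:part t1 ->
3. deliver 3→0:  nop
4. deliver 0→2:  <2:part t1 ->
5. deliver 2→0:  nop
6. deliver 0→1:  <1:part t1 ->
7. deliver 1→0:  <0:coor t1 x>
8. deliver 0→1:  <1:part t1 x>
9. deliver 0→3:  <3:part t1 x>
10. deliver 0→2:  <2:part t1 x>
11. timeout(0):  <0:coor t2 x>
12. deliver 0→3:  <3:part t2 x>
13. deliver 3→0:  nop
14. deliver 0→1:  <1:part t2 x>
15. deliver 1→0:  nop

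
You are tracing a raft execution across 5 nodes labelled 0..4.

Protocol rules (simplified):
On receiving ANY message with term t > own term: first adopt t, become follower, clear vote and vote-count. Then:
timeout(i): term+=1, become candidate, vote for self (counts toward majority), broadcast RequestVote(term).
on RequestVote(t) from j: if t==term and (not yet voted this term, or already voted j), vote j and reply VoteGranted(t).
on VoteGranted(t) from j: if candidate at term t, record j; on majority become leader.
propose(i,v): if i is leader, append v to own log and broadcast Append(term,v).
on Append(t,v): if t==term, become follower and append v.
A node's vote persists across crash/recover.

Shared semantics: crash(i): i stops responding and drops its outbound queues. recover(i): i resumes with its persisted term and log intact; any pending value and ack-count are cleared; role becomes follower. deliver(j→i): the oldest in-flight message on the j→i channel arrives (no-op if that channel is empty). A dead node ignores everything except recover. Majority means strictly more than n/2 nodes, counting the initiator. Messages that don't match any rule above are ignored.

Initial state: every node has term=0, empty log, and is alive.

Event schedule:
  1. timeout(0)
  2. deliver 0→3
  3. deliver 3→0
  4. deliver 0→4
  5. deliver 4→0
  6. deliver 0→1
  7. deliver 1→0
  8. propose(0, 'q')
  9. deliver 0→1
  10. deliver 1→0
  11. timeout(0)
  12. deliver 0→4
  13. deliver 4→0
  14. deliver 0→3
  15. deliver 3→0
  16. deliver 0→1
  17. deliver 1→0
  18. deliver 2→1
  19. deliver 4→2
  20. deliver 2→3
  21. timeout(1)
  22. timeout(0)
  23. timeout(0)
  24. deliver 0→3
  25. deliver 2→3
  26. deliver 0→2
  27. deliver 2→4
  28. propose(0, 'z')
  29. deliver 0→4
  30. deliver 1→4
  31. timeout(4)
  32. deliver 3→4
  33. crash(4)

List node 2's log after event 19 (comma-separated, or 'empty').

empty

e1 timeout(0): 0[cand,t=1,-]
e2 deliver 0→3: 3[foll,t=1,-]
e3 deliver 3→0: ·
e4 deliver 0→4: 4[foll,t=1,-]
e5 deliver 4→0: 0[lead,t=1,-]
e6 deliver 0→1: 1[foll,t=1,-]
e7 deliver 1→0: ·
e8 propose(0,'q'): 0[lead,t=1,q]
e9 deliver 0→1: 1[foll,t=1,q]
e10 deliver 1→0: ·
e11 timeout(0): 0[cand,t=2,q]
e12 deliver 0→4: 4[foll,t=1,q]
e13 deliver 4→0: ·
e14 deliver 0→3: 3[foll,t=1,q]
e15 deliver 3→0: ·
e16 deliver 0→1: 1[foll,t=2,q]
e17 deliver 1→0: ·
e18 deliver 2→1: ·
e19 deliver 4→2: ·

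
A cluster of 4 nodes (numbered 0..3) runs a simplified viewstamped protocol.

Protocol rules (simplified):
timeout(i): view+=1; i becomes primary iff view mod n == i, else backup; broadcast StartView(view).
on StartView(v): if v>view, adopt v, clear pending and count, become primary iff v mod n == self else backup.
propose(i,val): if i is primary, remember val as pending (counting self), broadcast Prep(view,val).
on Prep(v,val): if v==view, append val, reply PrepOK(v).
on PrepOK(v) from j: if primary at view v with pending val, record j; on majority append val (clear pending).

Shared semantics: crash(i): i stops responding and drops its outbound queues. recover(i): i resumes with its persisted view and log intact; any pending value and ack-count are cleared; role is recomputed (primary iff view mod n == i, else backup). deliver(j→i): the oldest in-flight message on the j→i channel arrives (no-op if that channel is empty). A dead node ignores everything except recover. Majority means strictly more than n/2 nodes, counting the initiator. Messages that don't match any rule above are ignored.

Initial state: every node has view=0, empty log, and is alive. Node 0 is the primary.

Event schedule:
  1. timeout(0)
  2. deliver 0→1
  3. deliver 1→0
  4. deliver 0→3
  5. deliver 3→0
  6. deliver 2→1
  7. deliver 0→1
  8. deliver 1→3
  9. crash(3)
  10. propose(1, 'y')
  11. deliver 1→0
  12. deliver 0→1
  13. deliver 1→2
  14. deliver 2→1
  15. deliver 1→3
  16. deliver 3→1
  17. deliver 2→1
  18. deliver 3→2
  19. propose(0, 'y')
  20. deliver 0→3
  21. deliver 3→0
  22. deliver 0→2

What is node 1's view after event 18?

[1] timeout(0) → N0(back v1 [-])
[2] deliver 0→1 → N1(prim v1 [-])
[3] deliver 1→0 → ∅
[4] deliver 0→3 → N3(back v1 [-])
[5] deliver 3→0 → ∅
[6] deliver 2→1 → ∅
[7] deliver 0→1 → ∅
[8] deliver 1→3 → ∅
[9] crash(3) → N3(✗back v1 [-])
[10] propose(1,'y') → ∅
[11] deliver 1→0 → N0(back v1 [y])
[12] deliver 0→1 → ∅
[13] deliver 1→2 → ∅
[14] deliver 2→1 → ∅
[15] deliver 1→3 → ∅
[16] deliver 3→1 → ∅
[17] deliver 2→1 → ∅
[18] deliver 3→2 → ∅

1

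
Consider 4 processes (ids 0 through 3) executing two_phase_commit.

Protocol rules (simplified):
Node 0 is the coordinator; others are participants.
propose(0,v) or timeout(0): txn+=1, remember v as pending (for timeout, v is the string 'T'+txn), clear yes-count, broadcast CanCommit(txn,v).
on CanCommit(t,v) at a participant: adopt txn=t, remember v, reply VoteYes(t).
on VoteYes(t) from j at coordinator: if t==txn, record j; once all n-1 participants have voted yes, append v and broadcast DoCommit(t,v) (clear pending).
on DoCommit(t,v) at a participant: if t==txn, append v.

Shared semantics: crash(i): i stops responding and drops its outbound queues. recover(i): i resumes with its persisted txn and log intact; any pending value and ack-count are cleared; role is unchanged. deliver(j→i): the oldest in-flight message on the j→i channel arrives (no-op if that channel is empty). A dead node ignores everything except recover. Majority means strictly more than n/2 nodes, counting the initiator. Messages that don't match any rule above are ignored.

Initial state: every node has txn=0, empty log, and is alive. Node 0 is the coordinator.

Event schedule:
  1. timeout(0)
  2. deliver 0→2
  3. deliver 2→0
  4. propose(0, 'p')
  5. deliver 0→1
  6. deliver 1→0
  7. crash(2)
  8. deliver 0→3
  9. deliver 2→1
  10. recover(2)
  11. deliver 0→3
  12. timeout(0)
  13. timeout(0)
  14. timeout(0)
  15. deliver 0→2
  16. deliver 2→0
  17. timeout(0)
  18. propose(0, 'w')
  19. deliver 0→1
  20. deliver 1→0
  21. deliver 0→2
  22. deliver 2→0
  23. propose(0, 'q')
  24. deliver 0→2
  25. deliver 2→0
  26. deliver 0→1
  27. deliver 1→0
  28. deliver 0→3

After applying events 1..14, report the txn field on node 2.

1

step 1 timeout(0): 0={coor,t=1,log=-}
step 2 deliver 0→2: 2={part,t=1,log=-}
step 3 deliver 2→0: —
step 4 propose(0,'p'): 0={coor,t=2,log=-}
step 5 deliver 0→1: 1={part,t=1,log=-}
step 6 deliver 1→0: —
step 7 crash(2): 2={✗part,t=1,log=-}
step 8 deliver 0→3: 3={part,t=1,log=-}
step 9 deliver 2→1: —
step 10 recover(2): 2={part,t=1,log=-}
step 11 deliver 0→3: 3={part,t=2,log=-}
step 12 timeout(0): 0={coor,t=3,log=-}
step 13 timeout(0): 0={coor,t=4,log=-}
step 14 timeout(0): 0={coor,t=5,log=-}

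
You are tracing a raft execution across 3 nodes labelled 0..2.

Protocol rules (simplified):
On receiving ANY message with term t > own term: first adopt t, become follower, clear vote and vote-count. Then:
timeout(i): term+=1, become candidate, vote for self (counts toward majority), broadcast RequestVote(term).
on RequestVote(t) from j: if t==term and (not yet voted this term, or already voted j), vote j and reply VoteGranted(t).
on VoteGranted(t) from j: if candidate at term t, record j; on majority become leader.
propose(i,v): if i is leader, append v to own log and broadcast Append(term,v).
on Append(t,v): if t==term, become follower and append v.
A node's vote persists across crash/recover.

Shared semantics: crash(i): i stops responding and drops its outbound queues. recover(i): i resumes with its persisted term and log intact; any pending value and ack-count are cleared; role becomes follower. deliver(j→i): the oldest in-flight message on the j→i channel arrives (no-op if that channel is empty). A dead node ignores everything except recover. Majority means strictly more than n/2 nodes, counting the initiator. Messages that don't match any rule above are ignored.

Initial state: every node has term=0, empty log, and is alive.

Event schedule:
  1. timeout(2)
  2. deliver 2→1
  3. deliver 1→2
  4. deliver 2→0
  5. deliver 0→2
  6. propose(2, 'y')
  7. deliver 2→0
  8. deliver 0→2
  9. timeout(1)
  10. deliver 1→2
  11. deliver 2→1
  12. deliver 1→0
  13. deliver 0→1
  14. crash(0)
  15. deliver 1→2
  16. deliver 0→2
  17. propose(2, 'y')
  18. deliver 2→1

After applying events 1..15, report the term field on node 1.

1. timeout(2):  <2:cand t1 ->
2. deliver 2→1:  <1:foll t1 ->
3. deliver 1→2:  <2:lead t1 ->
4. deliver 2→0:  <0:foll t1 ->
5. deliver 0→2:  nop
6. propose(2,'y'):  <2:lead t1 y>
7. deliver 2→0:  <0:foll t1 y>
8. deliver 0→2:  nop
9. timeout(1):  <1:cand t2 ->
10. deliver 1→2:  <2:foll t2 y>
11. deliver 2→1:  nop
12. deliver 1→0:  <0:foll t2 y>
13. deliver 0→1:  <1:lead t2 ->
14. crash(0):  <0:✗foll t2 y>
15. deliver 1→2:  nop

2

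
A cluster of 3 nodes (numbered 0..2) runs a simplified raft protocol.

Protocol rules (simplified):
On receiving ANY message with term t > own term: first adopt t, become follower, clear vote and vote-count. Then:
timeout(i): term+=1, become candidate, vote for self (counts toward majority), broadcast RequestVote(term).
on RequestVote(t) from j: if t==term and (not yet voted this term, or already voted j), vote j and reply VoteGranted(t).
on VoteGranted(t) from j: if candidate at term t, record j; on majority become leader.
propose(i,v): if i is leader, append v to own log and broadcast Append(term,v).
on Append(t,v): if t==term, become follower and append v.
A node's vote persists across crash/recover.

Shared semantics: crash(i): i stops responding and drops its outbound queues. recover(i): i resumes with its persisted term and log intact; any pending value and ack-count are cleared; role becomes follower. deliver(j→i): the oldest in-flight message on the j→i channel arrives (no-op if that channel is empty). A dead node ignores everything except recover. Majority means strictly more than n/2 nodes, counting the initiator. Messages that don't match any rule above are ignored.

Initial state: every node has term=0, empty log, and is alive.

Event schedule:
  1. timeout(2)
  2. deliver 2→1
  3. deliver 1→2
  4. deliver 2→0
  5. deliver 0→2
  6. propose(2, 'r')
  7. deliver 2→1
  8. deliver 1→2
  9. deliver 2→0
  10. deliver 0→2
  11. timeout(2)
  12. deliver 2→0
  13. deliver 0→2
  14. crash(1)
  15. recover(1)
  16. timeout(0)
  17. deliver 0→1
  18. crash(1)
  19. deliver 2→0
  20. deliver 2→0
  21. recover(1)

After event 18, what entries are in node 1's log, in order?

r

[1] timeout(2) → N2(cand t1 [-])
[2] deliver 2→1 → N1(foll t1 [-])
[3] deliver 1→2 → N2(lead t1 [-])
[4] deliver 2→0 → N0(foll t1 [-])
[5] deliver 0→2 → ∅
[6] propose(2,'r') → N2(lead t1 [r])
[7] deliver 2→1 → N1(foll t1 [r])
[8] deliver 1→2 → ∅
[9] deliver 2→0 → N0(foll t1 [r])
[10] deliver 0→2 → ∅
[11] timeout(2) → N2(cand t2 [r])
[12] deliver 2→0 → N0(foll t2 [r])
[13] deliver 0→2 → N2(lead t2 [r])
[14] crash(1) → N1(✗foll t1 [r])
[15] recover(1) → N1(foll t1 [r])
[16] timeout(0) → N0(cand t3 [r])
[17] deliver 0→1 → N1(foll t3 [r])
[18] crash(1) → N1(✗foll t3 [r])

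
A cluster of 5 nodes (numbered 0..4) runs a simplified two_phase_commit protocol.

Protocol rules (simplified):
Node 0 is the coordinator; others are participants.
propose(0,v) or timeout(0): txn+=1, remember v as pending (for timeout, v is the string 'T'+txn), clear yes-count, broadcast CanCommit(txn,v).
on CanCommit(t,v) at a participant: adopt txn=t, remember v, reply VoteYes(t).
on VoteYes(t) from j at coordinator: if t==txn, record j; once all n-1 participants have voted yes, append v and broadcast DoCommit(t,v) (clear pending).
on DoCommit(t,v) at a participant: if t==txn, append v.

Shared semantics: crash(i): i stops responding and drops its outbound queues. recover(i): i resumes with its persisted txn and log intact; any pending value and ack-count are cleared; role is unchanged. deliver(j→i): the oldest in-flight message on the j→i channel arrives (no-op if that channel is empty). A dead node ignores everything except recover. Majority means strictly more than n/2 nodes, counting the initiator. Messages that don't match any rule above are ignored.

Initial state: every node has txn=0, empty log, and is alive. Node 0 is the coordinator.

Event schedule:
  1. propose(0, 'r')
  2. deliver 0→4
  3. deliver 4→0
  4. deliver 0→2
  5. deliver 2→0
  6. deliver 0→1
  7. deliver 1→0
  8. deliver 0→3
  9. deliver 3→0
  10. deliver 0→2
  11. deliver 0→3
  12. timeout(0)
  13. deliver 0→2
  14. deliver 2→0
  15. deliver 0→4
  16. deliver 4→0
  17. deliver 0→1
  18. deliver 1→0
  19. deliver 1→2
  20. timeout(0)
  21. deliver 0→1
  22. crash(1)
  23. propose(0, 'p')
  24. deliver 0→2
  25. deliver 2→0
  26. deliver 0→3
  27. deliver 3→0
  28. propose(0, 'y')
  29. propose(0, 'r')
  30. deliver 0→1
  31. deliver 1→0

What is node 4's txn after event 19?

1. propose(0,'r'):  <0:coor t1 ->
2. deliver 0→4:  <4:part t1 ->
3. deliver 4→0:  nop
4. deliver 0→2:  <2:part t1 ->
5. deliver 2→0:  nop
6. deliver 0→1:  <1:part t1 ->
7. deliver 1→0:  nop
8. deliver 0→3:  <3:part t1 ->
9. deliver 3→0:  <0:coor t1 r>
10. deliver 0→2:  <2:part t1 r>
11. deliver 0→3:  <3:part t1 r>
12. timeout(0):  <0:coor t2 r>
13. deliver 0→2:  <2:part t2 r>
14. deliver 2→0:  nop
15. deliver 0→4:  <4:part t1 r>
16. deliver 4→0:  nop
17. deliver 0→1:  <1:part t1 r>
18. deliver 1→0:  nop
19. deliver 1→2:  nop

1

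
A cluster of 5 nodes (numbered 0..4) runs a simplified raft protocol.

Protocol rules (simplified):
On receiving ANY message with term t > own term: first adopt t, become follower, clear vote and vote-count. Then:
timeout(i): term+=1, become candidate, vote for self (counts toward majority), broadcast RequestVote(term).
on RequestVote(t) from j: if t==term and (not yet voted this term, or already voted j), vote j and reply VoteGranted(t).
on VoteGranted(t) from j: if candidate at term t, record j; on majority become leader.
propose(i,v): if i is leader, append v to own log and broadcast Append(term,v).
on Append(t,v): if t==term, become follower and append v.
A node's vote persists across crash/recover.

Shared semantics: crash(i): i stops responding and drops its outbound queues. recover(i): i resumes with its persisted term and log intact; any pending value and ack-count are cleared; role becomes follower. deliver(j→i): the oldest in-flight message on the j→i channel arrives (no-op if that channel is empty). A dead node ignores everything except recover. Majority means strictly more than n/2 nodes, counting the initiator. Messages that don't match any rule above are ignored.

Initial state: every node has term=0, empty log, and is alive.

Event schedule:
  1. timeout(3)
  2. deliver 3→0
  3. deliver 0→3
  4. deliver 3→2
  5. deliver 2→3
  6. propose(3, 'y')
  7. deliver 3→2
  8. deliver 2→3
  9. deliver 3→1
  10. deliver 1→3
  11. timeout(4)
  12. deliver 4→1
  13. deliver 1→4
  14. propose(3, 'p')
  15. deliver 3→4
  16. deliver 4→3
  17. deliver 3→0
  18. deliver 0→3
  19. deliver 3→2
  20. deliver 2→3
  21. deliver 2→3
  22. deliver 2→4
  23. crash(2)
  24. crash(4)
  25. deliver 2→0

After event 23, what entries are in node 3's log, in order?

e1 timeout(3): 3[cand,t=1,-]
e2 deliver 3→0: 0[foll,t=1,-]
e3 deliver 0→3: ·
e4 deliver 3→2: 2[foll,t=1,-]
e5 deliver 2→3: 3[lead,t=1,-]
e6 propose(3,'y'): 3[lead,t=1,y]
e7 deliver 3→2: 2[foll,t=1,y]
e8 deliver 2→3: ·
e9 deliver 3→1: 1[foll,t=1,-]
e10 deliver 1→3: ·
e11 timeout(4): 4[cand,t=1,-]
e12 deliver 4→1: ·
e13 deliver 1→4: ·
e14 propose(3,'p'): 3[lead,t=1,y,p]
e15 deliver 3→4: ·
e16 deliver 4→3: ·
e17 deliver 3→0: 0[foll,t=1,y]
e18 deliver 0→3: ·
e19 deliver 3→2: 2[foll,t=1,y,p]
e20 deliver 2→3: ·
e21 deliver 2→3: ·
e22 deliver 2→4: ·
e23 crash(2): 2[✗foll,t=1,y,p]

y,p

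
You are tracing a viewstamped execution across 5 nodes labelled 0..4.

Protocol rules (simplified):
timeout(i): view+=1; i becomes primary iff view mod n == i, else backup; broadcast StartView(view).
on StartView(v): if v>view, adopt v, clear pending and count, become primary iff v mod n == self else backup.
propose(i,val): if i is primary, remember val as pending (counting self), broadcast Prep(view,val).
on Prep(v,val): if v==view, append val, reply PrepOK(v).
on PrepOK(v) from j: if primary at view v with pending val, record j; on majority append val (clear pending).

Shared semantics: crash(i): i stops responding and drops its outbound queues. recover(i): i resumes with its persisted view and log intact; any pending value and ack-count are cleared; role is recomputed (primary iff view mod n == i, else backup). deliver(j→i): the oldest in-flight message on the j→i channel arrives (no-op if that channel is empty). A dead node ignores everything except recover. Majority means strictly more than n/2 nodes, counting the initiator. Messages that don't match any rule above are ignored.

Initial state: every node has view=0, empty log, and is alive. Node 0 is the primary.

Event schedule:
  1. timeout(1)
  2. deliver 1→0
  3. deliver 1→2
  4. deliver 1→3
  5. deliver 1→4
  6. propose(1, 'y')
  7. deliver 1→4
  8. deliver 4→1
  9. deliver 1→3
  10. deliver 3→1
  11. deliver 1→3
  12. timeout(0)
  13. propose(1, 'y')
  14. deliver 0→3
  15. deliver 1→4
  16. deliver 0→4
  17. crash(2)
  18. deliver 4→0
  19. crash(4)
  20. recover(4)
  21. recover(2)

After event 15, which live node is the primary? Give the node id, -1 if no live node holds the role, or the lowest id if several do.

1. timeout(1):  <1:prim v1 ->
2. deliver 1→0:  <0:back v1 ->
3. deliver 1→2:  <2:back v1 ->
4. deliver 1→3:  <3:back v1 ->
5. deliver 1→4:  <4:back v1 ->
6. propose(1,'y'):  nop
7. deliver 1→4:  <4:back v1 y>
8. deliver 4→1:  nop
9. deliver 1→3:  <3:back v1 y>
10. deliver 3→1:  <1:prim v1 y>
11. deliver 1→3:  nop
12. timeout(0):  <0:back v2 ->
13. propose(1,'y'):  nop
14. deliver 0→3:  <3:back v2 y>
15. deliver 1→4:  <4:back v1 y,y>

1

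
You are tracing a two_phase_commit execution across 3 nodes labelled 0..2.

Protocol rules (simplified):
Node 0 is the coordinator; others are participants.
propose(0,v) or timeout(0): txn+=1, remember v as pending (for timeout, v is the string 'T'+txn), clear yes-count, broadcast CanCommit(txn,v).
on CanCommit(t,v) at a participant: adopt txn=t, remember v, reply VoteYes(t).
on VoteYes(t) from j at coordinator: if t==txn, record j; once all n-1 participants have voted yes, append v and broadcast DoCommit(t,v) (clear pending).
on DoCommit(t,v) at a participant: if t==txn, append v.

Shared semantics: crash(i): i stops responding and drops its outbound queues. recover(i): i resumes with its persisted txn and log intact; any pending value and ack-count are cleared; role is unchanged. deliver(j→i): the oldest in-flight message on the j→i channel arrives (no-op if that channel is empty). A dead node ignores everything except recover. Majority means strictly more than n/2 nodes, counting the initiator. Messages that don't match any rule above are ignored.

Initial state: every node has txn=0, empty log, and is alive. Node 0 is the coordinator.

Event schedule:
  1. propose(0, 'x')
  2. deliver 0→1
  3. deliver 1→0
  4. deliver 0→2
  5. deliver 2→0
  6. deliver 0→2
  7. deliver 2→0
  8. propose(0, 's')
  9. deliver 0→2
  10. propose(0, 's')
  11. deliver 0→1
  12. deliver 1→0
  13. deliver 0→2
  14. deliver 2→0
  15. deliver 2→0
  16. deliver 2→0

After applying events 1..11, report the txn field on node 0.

3

[1] propose(0,'x') → N0(coor t1 [-])
[2] deliver 0→1 → N1(part t1 [-])
[3] deliver 1→0 → ∅
[4] deliver 0→2 → N2(part t1 [-])
[5] deliver 2→0 → N0(coor t1 [x])
[6] deliver 0→2 → N2(part t1 [x])
[7] deliver 2→0 → ∅
[8] propose(0,'s') → N0(coor t2 [x])
[9] deliver 0→2 → N2(part t2 [x])
[10] propose(0,'s') → N0(coor t3 [x])
[11] deliver 0→1 → N1(part t1 [x])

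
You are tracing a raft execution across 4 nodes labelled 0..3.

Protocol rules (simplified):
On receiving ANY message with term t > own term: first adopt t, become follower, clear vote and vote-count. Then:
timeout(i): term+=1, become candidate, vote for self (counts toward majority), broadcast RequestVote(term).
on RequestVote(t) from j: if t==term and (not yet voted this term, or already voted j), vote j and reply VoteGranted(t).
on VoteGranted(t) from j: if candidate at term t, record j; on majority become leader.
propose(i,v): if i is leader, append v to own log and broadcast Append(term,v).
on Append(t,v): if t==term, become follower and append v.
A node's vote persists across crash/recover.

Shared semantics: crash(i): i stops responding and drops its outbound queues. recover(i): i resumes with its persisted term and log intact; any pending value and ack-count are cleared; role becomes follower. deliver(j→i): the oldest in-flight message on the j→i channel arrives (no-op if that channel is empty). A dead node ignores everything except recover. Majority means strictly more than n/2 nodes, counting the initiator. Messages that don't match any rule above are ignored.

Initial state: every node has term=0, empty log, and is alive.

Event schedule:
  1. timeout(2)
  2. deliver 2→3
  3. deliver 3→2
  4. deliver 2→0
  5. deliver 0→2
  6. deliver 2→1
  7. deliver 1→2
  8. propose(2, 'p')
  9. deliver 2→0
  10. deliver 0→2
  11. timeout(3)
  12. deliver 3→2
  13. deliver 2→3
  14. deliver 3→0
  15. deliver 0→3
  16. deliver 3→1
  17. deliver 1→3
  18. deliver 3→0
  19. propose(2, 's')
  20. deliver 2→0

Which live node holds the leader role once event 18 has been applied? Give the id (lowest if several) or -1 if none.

3

after 1 — timeout(2): n2:cand/t1/[-]
after 2 — deliver 2→3: n3:foll/t1/[-]
after 3 — deliver 3→2: ·
after 4 — deliver 2→0: n0:foll/t1/[-]
after 5 — deliver 0→2: n2:lead/t1/[-]
after 6 — deliver 2→1: n1:foll/t1/[-]
after 7 — deliver 1→2: ·
after 8 — propose(2,'p'): n2:lead/t1/[p]
after 9 — deliver 2→0: n0:foll/t1/[p]
after 10 — deliver 0→2: ·
after 11 — timeout(3): n3:cand/t2/[-]
after 12 — deliver 3→2: n2:foll/t2/[p]
after 13 — deliver 2→3: ·
after 14 — deliver 3→0: n0:foll/t2/[p]
after 15 — deliver 0→3: ·
after 16 — deliver 3→1: n1:foll/t2/[-]
after 17 — deliver 1→3: n3:lead/t2/[-]
after 18 — deliver 3→0: ·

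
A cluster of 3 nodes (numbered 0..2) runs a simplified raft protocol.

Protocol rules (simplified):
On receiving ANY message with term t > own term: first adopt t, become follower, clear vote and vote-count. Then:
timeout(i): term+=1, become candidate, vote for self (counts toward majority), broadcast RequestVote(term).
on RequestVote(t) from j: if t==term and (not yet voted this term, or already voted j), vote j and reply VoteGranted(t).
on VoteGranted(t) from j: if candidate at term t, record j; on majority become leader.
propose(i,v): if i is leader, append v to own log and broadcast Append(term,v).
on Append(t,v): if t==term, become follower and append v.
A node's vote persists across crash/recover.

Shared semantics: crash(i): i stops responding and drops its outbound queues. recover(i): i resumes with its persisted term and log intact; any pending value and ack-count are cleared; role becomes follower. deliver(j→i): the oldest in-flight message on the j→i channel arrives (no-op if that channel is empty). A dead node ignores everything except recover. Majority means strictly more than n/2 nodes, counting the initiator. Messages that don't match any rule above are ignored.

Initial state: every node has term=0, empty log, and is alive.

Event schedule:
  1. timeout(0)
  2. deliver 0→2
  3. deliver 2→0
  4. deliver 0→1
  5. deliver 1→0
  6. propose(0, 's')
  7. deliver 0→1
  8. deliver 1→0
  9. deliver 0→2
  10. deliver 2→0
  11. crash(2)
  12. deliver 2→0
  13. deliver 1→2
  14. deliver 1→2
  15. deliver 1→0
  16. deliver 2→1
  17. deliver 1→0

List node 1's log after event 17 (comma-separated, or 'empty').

after 1 — timeout(0): n0:cand/t1/[-]
after 2 — deliver 0→2: n2:foll/t1/[-]
after 3 — deliver 2→0: n0:lead/t1/[-]
after 4 — deliver 0→1: n1:foll/t1/[-]
after 5 — deliver 1→0: ·
after 6 — propose(0,'s'): n0:lead/t1/[s]
after 7 — deliver 0→1: n1:foll/t1/[s]
after 8 — deliver 1→0: ·
after 9 — deliver 0→2: n2:foll/t1/[s]
after 10 — deliver 2→0: ·
after 11 — crash(2): n2:✗foll/t1/[s]
after 12 — deliver 2→0: ·
after 13 — deliver 1→2: ·
after 14 — deliver 1→2: ·
after 15 — deliver 1→0: ·
after 16 — deliver 2→1: ·
after 17 — deliver 1→0: ·

s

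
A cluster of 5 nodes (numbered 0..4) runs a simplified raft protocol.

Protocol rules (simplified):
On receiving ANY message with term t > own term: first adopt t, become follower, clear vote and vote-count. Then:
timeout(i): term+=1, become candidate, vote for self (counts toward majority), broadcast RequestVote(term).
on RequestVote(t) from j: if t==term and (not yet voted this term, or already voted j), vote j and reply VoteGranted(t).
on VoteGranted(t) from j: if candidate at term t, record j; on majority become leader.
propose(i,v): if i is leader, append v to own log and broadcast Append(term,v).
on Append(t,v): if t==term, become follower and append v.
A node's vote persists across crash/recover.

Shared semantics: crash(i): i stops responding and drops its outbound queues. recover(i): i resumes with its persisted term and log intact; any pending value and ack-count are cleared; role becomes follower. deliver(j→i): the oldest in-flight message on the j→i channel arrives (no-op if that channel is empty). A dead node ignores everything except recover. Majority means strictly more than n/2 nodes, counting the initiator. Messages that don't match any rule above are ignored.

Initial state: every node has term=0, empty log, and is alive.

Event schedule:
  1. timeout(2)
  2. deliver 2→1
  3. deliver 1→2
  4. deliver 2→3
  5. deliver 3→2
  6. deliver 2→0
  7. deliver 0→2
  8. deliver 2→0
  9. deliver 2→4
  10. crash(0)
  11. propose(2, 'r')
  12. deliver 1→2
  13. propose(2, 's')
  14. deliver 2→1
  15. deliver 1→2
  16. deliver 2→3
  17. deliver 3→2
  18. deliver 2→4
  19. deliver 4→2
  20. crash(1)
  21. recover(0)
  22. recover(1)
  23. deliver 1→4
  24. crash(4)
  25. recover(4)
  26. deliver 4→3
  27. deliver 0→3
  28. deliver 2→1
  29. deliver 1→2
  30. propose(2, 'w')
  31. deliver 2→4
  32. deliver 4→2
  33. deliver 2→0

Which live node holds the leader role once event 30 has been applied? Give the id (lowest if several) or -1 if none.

e1 timeout(2): 2[cand,t=1,-]
e2 deliver 2→1: 1[foll,t=1,-]
e3 deliver 1→2: ·
e4 deliver 2→3: 3[foll,t=1,-]
e5 deliver 3→2: 2[lead,t=1,-]
e6 deliver 2→0: 0[foll,t=1,-]
e7 deliver 0→2: ·
e8 deliver 2→0: ·
e9 deliver 2→4: 4[foll,t=1,-]
e10 crash(0): 0[✗foll,t=1,-]
e11 propose(2,'r'): 2[lead,t=1,r]
e12 deliver 1→2: ·
e13 propose(2,'s'): 2[lead,t=1,r,s]
e14 deliver 2→1: 1[foll,t=1,r]
e15 deliver 1→2: ·
e16 deliver 2→3: 3[foll,t=1,r]
e17 deliver 3→2: ·
e18 deliver 2→4: 4[foll,t=1,r]
e19 deliver 4→2: ·
e20 crash(1): 1[✗foll,t=1,r]
e21 recover(0): 0[foll,t=1,-]
e22 recover(1): 1[foll,t=1,r]
e23 deliver 1→4: ·
e24 crash(4): 4[✗foll,t=1,r]
e25 recover(4): 4[foll,t=1,r]
e26 deliver 4→3: ·
e27 deliver 0→3: ·
e28 deliver 2→1: 1[foll,t=1,r,s]
e29 deliver 1→2: ·
e30 propose(2,'w'): 2[lead,t=1,r,s,w]

2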